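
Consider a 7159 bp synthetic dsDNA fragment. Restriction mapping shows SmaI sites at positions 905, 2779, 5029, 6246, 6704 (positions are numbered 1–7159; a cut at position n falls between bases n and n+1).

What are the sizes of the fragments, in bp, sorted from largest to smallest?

Linear molecule, 5 cuts → 6 fragments:
  905 − 0 = 905 bp
  2779 − 905 = 1874 bp
  5029 − 2779 = 2250 bp
  6246 − 5029 = 1217 bp
  6704 − 6246 = 458 bp
  7159 − 6704 = 455 bp
Sorted largest to smallest: 2250, 1874, 1217, 905, 458, 455 bp.

2250, 1874, 1217, 905, 458, 455 bp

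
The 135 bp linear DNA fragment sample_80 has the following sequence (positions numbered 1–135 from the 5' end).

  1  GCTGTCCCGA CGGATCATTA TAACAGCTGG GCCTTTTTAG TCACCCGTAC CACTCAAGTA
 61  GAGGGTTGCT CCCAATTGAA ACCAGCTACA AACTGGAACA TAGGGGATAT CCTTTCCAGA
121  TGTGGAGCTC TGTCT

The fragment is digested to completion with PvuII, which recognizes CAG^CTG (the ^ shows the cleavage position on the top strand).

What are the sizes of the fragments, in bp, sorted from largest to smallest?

The PvuII site (CAGCTG) starts at position 24.
PvuII cuts after base 3 of each site, so after position 26.
Linear molecule, 1 cut → 2 fragments:
  1–26 → 26 bp
  27–135 → 109 bp
Sorted largest to smallest: 109, 26 bp.

109, 26 bp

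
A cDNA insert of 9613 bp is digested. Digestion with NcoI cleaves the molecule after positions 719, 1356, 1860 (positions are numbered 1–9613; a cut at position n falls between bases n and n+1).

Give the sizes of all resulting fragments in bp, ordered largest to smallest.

7753, 719, 637, 504 bp

Linear molecule, 3 cuts → 4 fragments:
  719 − 0 = 719 bp
  1356 − 719 = 637 bp
  1860 − 1356 = 504 bp
  9613 − 1860 = 7753 bp
Sorted largest to smallest: 7753, 719, 637, 504 bp.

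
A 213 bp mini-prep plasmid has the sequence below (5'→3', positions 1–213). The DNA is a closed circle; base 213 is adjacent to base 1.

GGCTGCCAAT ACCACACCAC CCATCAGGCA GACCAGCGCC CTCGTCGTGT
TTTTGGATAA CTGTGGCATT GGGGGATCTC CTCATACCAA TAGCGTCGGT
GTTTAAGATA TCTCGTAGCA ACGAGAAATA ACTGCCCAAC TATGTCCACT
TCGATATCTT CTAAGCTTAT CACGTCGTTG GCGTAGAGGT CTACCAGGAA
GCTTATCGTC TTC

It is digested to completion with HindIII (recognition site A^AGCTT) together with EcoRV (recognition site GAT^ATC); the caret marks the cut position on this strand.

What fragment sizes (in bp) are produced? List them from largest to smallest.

HindIII sites (AAGCTT) start at positions 163, 199.
HindIII cuts after the first base of each site, so after positions 163, 199.
EcoRV sites (GATATC) start at positions 107, 153.
EcoRV cuts after base 3 of each site, so after positions 109, 155.
Combined cut positions: 109, 155, 163, 199.
Circular molecule, 4 cuts → 4 fragments:
  110–155 → 46 bp
  156–163 → 8 bp
  164–199 → 36 bp
  200–213 then 1–109 → 14 + 109 = 123 bp
Sorted largest to smallest: 123, 46, 36, 8 bp.

123, 46, 36, 8 bp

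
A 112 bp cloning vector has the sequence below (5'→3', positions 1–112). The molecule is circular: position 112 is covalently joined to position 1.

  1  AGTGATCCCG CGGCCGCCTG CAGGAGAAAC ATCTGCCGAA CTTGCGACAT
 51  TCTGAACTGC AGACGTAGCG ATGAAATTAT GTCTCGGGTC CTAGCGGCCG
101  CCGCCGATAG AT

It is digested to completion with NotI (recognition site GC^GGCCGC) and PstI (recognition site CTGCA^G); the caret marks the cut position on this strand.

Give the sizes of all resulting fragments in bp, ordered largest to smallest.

NotI sites (GCGGCCGC) start at positions 10, 94.
NotI cuts after base 2 of each site, so after positions 11, 95.
PstI sites (CTGCAG) start at positions 18, 57.
PstI cuts after base 5 of each site (before the last base), so after positions 22, 61.
Combined cut positions: 11, 22, 61, 95.
Circular molecule, 4 cuts → 4 fragments:
  12–22 → 11 bp
  23–61 → 39 bp
  62–95 → 34 bp
  96–112 then 1–11 → 17 + 11 = 28 bp
Sorted largest to smallest: 39, 34, 28, 11 bp.

39, 34, 28, 11 bp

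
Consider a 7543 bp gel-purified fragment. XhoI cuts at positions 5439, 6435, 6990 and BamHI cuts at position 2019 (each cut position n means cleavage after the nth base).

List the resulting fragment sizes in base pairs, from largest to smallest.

Combined cut positions (sorted): 2019, 5439, 6435, 6990.
Linear molecule, 4 cuts → 5 fragments:
  2019 − 0 = 2019 bp
  5439 − 2019 = 3420 bp
  6435 − 5439 = 996 bp
  6990 − 6435 = 555 bp
  7543 − 6990 = 553 bp
Sorted largest to smallest: 3420, 2019, 996, 555, 553 bp.

3420, 2019, 996, 555, 553 bp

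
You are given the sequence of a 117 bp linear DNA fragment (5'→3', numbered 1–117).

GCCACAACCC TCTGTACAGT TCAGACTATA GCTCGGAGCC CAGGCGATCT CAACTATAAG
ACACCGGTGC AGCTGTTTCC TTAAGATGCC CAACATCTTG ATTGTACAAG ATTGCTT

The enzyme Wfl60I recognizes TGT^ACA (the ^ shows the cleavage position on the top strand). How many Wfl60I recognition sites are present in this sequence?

2

TGTACA occurs starting at positions 13, 103.
Wfl60I cuts at 2 sites.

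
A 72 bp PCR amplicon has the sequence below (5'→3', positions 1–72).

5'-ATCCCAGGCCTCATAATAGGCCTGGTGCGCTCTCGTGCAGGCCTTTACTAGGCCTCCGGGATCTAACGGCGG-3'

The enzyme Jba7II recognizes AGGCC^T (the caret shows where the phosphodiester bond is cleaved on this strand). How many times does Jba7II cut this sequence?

4

AGGCCT occurs starting at positions 6, 18, 39, 50.
Jba7II cuts at 4 sites.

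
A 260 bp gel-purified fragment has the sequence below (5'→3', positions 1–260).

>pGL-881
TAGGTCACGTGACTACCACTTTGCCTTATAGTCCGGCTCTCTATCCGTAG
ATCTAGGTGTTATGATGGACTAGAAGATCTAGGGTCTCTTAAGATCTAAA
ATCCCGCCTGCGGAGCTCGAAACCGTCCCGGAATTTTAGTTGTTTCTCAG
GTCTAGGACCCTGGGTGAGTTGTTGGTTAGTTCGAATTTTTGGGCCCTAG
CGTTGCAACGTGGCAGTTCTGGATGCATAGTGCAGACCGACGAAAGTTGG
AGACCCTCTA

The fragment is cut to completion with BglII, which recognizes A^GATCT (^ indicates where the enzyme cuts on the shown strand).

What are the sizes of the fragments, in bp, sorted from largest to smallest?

BglII sites (AGATCT) start at positions 49, 75, 92.
BglII cuts after the first base of each site, so after positions 49, 75, 92.
Linear molecule, 3 cuts → 4 fragments:
  1–49 → 49 bp
  50–75 → 26 bp
  76–92 → 17 bp
  93–260 → 168 bp
Sorted largest to smallest: 168, 49, 26, 17 bp.

168, 49, 26, 17 bp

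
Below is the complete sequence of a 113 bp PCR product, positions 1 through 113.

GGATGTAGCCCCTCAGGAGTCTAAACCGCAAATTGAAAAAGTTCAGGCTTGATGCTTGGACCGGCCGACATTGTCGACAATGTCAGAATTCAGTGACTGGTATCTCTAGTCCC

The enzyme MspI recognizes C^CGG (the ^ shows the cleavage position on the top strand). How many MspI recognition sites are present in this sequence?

1

CCGG occurs starting at position 61.
MspI cuts at 1 site.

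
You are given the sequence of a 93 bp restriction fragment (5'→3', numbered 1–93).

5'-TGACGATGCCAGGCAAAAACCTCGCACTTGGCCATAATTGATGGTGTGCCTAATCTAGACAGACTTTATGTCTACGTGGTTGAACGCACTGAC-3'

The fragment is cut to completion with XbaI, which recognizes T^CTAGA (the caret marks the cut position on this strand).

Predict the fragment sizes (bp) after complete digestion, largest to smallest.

54, 39 bp

The XbaI site (TCTAGA) starts at position 54.
XbaI cuts after the first base of each site, so after position 54.
Linear molecule, 1 cut → 2 fragments:
  1–54 → 54 bp
  55–93 → 39 bp
Sorted largest to smallest: 54, 39 bp.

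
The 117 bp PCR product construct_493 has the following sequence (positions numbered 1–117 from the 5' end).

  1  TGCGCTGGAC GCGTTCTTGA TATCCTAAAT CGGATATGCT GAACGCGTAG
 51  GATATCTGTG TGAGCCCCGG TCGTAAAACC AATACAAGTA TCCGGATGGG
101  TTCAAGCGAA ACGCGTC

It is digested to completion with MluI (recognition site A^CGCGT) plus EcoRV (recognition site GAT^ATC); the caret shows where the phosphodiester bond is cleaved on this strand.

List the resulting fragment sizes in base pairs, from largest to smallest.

MluI sites (ACGCGT) start at positions 9, 43, 111.
MluI cuts after the first base of each site, so after positions 9, 43, 111.
EcoRV sites (GATATC) start at positions 19, 51.
EcoRV cuts after base 3 of each site, so after positions 21, 53.
Combined cut positions: 9, 21, 43, 53, 111.
Linear molecule, 5 cuts → 6 fragments:
  1–9 → 9 bp
  10–21 → 12 bp
  22–43 → 22 bp
  44–53 → 10 bp
  54–111 → 58 bp
  112–117 → 6 bp
Sorted largest to smallest: 58, 22, 12, 10, 9, 6 bp.

58, 22, 12, 10, 9, 6 bp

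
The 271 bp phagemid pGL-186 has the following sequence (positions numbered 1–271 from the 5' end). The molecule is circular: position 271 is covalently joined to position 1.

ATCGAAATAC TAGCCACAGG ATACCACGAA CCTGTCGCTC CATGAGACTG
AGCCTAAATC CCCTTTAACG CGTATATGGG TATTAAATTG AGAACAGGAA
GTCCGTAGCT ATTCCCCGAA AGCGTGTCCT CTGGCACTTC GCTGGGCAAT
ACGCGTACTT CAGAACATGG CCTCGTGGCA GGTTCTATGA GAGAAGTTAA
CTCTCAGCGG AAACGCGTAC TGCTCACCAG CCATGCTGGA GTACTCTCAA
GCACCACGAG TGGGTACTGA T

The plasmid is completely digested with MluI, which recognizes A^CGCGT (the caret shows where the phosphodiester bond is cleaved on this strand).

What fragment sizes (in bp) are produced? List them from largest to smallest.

MluI sites (ACGCGT) start at positions 68, 151, 213.
MluI cuts after the first base of each site, so after positions 68, 151, 213.
Circular molecule, 3 cuts → 3 fragments:
  69–151 → 83 bp
  152–213 → 62 bp
  214–271 then 1–68 → 58 + 68 = 126 bp
Sorted largest to smallest: 126, 83, 62 bp.

126, 83, 62 bp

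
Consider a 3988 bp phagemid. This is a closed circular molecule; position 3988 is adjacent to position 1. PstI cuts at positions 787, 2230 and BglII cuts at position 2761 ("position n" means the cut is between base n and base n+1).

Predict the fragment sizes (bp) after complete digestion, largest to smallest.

2014, 1443, 531 bp

Combined cut positions (sorted): 787, 2230, 2761.
Circular molecule, 3 cuts → 3 fragments:
  2230 − 787 = 1443 bp
  2761 − 2230 = 531 bp
  wrap: 3988 − 2761 + 787 = 2014 bp
Sorted largest to smallest: 2014, 1443, 531 bp.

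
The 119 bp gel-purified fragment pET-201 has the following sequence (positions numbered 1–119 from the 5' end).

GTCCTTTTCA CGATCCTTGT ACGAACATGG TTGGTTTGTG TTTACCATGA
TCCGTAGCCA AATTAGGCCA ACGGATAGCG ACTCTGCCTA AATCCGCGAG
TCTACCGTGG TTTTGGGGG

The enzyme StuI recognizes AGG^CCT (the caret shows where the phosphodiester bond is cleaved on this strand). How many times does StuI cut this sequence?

0

No occurrence of AGGCCT is present in the sequence.
StuI does not cut: 0 sites.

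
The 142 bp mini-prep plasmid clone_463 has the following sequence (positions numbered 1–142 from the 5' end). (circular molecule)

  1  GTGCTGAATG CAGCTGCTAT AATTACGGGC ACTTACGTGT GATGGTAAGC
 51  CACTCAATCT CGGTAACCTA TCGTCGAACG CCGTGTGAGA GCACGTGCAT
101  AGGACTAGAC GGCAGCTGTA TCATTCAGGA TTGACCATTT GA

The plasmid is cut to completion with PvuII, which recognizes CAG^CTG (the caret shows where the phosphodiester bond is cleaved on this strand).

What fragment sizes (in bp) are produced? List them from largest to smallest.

102, 40 bp

PvuII sites (CAGCTG) start at positions 11, 113.
PvuII cuts after base 3 of each site, so after positions 13, 115.
Circular molecule, 2 cuts → 2 fragments:
  14–115 → 102 bp
  116–142 then 1–13 → 27 + 13 = 40 bp
Sorted largest to smallest: 102, 40 bp.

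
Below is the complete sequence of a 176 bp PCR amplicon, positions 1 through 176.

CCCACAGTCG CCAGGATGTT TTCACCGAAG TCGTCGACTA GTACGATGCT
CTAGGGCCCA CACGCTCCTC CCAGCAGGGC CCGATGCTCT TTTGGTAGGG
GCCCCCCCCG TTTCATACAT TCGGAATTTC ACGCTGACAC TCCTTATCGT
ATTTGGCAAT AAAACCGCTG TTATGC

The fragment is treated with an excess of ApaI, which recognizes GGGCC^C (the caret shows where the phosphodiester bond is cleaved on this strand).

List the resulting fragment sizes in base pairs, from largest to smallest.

73, 58, 23, 22 bp

ApaI sites (GGGCCC) start at positions 54, 77, 99.
ApaI cuts after base 5 of each site (before the last base), so after positions 58, 81, 103.
Linear molecule, 3 cuts → 4 fragments:
  1–58 → 58 bp
  59–81 → 23 bp
  82–103 → 22 bp
  104–176 → 73 bp
Sorted largest to smallest: 73, 58, 23, 22 bp.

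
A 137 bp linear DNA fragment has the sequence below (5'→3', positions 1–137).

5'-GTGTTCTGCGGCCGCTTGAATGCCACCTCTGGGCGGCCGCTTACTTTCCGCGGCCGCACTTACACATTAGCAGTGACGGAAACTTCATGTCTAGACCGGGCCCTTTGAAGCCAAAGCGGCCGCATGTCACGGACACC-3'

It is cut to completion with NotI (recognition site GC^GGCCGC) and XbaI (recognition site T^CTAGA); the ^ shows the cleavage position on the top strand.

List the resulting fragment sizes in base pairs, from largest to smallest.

39, 27, 25, 20, 17, 9 bp

NotI sites (GCGGCCGC) start at positions 8, 33, 50, 116.
NotI cuts after base 2 of each site, so after positions 9, 34, 51, 117.
The XbaI site (TCTAGA) starts at position 90.
XbaI cuts after the first base of each site, so after position 90.
Combined cut positions: 9, 34, 51, 90, 117.
Linear molecule, 5 cuts → 6 fragments:
  1–9 → 9 bp
  10–34 → 25 bp
  35–51 → 17 bp
  52–90 → 39 bp
  91–117 → 27 bp
  118–137 → 20 bp
Sorted largest to smallest: 39, 27, 25, 20, 17, 9 bp.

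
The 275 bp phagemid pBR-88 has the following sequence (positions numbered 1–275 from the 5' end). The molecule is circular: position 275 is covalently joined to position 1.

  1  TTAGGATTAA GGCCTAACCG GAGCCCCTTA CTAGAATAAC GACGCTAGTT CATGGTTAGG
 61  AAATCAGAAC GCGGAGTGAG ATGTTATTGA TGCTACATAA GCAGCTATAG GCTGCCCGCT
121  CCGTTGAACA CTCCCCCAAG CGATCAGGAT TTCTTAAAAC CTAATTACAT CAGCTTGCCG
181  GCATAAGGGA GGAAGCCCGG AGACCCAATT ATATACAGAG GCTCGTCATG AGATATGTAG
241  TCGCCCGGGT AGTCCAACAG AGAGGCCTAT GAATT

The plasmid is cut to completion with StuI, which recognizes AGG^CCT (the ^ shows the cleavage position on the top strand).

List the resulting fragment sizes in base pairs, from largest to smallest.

253, 22 bp

StuI sites (AGGCCT) start at positions 10, 263.
StuI cuts after base 3 of each site, so after positions 12, 265.
Circular molecule, 2 cuts → 2 fragments:
  13–265 → 253 bp
  266–275 then 1–12 → 10 + 12 = 22 bp
Sorted largest to smallest: 253, 22 bp.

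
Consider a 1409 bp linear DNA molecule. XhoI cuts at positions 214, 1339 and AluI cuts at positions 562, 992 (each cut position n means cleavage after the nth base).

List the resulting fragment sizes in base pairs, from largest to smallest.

Combined cut positions (sorted): 214, 562, 992, 1339.
Linear molecule, 4 cuts → 5 fragments:
  214 − 0 = 214 bp
  562 − 214 = 348 bp
  992 − 562 = 430 bp
  1339 − 992 = 347 bp
  1409 − 1339 = 70 bp
Sorted largest to smallest: 430, 348, 347, 214, 70 bp.

430, 348, 347, 214, 70 bp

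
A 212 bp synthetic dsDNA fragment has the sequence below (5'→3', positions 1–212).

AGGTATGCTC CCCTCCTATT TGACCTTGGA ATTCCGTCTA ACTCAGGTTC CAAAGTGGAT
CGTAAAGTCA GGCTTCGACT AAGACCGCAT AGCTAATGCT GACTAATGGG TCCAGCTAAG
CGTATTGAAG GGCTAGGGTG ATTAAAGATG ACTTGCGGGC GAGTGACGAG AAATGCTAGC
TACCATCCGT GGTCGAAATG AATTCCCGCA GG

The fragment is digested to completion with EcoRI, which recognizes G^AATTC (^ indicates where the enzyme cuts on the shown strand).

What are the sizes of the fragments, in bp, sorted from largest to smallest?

EcoRI sites (GAATTC) start at positions 29, 200.
EcoRI cuts after the first base of each site, so after positions 29, 200.
Linear molecule, 2 cuts → 3 fragments:
  1–29 → 29 bp
  30–200 → 171 bp
  201–212 → 12 bp
Sorted largest to smallest: 171, 29, 12 bp.

171, 29, 12 bp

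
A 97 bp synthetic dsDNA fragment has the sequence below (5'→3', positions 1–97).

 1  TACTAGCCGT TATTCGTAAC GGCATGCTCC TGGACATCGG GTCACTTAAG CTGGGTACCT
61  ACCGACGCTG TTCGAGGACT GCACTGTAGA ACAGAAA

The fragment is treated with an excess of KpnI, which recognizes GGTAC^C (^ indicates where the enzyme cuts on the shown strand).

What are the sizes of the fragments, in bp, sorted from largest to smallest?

The KpnI site (GGTACC) starts at position 54.
KpnI cuts after base 5 of each site (before the last base), so after position 58.
Linear molecule, 1 cut → 2 fragments:
  1–58 → 58 bp
  59–97 → 39 bp
Sorted largest to smallest: 58, 39 bp.

58, 39 bp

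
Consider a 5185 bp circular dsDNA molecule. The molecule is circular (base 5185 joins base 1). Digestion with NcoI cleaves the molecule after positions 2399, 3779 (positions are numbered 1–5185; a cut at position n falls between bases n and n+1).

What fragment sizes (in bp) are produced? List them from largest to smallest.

Circular molecule, 2 cuts → 2 fragments:
  3779 − 2399 = 1380 bp
  wrap: 5185 − 3779 + 2399 = 3805 bp
Sorted largest to smallest: 3805, 1380 bp.

3805, 1380 bp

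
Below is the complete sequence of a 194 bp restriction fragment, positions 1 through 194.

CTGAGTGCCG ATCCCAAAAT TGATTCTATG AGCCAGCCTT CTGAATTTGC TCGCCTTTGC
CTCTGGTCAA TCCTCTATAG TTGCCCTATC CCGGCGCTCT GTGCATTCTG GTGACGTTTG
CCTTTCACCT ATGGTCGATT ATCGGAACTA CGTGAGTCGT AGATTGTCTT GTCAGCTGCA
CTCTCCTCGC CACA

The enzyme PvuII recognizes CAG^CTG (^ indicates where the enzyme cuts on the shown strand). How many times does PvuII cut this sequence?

1

CAGCTG occurs starting at position 173.
PvuII cuts at 1 site.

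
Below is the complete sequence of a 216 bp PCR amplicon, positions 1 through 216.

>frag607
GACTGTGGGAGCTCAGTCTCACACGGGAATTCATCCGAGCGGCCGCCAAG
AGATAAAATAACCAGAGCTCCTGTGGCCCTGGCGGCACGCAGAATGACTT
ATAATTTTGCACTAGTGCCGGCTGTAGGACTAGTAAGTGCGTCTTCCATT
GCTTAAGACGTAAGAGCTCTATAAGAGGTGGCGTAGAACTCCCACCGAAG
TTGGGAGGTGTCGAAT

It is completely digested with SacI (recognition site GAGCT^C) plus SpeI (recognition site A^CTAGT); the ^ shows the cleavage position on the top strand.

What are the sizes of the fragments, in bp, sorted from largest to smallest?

56, 48, 42, 39, 18, 13 bp

SacI sites (GAGCTC) start at positions 9, 65, 164.
SacI cuts after base 5 of each site (before the last base), so after positions 13, 69, 168.
SpeI sites (ACTAGT) start at positions 111, 129.
SpeI cuts after the first base of each site, so after positions 111, 129.
Combined cut positions: 13, 69, 111, 129, 168.
Linear molecule, 5 cuts → 6 fragments:
  1–13 → 13 bp
  14–69 → 56 bp
  70–111 → 42 bp
  112–129 → 18 bp
  130–168 → 39 bp
  169–216 → 48 bp
Sorted largest to smallest: 56, 48, 42, 39, 18, 13 bp.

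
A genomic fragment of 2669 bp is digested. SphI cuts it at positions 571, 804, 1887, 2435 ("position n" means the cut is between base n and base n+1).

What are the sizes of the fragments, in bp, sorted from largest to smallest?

Linear molecule, 4 cuts → 5 fragments:
  571 − 0 = 571 bp
  804 − 571 = 233 bp
  1887 − 804 = 1083 bp
  2435 − 1887 = 548 bp
  2669 − 2435 = 234 bp
Sorted largest to smallest: 1083, 571, 548, 234, 233 bp.

1083, 571, 548, 234, 233 bp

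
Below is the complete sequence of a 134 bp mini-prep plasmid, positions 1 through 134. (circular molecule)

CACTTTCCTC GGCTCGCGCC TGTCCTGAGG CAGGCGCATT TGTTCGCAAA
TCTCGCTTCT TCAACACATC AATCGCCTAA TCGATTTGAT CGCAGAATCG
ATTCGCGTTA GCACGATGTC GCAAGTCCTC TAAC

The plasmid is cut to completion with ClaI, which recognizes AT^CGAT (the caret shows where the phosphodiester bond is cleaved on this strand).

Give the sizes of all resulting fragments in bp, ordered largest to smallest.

ClaI sites (ATCGAT) start at positions 80, 97.
ClaI cuts after base 2 of each site, so after positions 81, 98.
Circular molecule, 2 cuts → 2 fragments:
  82–98 → 17 bp
  99–134 then 1–81 → 36 + 81 = 117 bp
Sorted largest to smallest: 117, 17 bp.

117, 17 bp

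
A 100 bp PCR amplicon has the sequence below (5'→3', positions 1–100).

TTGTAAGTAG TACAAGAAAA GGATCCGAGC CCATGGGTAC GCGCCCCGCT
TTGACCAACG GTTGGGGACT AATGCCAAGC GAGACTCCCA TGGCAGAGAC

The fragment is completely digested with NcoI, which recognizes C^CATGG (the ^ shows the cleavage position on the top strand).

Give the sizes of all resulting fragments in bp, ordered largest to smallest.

57, 31, 12 bp

NcoI sites (CCATGG) start at positions 31, 88.
NcoI cuts after the first base of each site, so after positions 31, 88.
Linear molecule, 2 cuts → 3 fragments:
  1–31 → 31 bp
  32–88 → 57 bp
  89–100 → 12 bp
Sorted largest to smallest: 57, 31, 12 bp.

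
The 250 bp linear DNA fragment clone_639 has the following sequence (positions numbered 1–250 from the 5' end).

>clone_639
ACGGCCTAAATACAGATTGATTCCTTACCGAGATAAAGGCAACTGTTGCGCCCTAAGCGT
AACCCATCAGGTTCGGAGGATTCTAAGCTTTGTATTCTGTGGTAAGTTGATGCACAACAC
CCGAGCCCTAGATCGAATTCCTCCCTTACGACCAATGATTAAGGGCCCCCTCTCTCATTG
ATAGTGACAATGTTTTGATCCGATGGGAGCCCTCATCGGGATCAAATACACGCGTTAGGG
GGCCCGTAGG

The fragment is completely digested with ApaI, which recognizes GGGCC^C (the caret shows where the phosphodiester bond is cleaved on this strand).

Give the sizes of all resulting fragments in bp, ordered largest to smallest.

167, 77, 6 bp

ApaI sites (GGGCCC) start at positions 163, 240.
ApaI cuts after base 5 of each site (before the last base), so after positions 167, 244.
Linear molecule, 2 cuts → 3 fragments:
  1–167 → 167 bp
  168–244 → 77 bp
  245–250 → 6 bp
Sorted largest to smallest: 167, 77, 6 bp.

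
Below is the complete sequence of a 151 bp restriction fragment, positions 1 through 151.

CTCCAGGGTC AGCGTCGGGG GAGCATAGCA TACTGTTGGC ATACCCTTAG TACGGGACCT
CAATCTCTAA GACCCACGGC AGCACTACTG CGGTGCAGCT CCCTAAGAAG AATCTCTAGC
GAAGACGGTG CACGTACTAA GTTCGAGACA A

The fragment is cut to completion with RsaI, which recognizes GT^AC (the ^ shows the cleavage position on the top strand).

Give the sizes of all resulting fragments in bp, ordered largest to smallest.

84, 51, 16 bp

RsaI sites (GTAC) start at positions 50, 134.
RsaI cuts after base 2 of each site, so after positions 51, 135.
Linear molecule, 2 cuts → 3 fragments:
  1–51 → 51 bp
  52–135 → 84 bp
  136–151 → 16 bp
Sorted largest to smallest: 84, 51, 16 bp.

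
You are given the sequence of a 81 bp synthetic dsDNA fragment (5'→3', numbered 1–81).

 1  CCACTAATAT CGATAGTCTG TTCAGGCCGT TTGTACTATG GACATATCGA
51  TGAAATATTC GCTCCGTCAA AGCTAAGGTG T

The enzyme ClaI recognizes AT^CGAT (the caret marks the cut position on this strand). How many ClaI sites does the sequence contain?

2

ATCGAT occurs starting at positions 9, 46.
ClaI cuts at 2 sites.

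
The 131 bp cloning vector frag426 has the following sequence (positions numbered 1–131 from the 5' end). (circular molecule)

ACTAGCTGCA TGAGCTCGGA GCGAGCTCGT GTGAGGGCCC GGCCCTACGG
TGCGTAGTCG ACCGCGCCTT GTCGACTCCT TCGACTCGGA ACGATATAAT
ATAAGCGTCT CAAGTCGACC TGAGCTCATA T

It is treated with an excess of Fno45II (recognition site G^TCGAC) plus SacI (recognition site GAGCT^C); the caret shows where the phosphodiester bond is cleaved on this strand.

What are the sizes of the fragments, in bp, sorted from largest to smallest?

Fno45II sites (GTCGAC) start at positions 57, 71, 114.
Fno45II cuts after the first base of each site, so after positions 57, 71, 114.
SacI sites (GAGCTC) start at positions 12, 23, 122.
SacI cuts after base 5 of each site (before the last base), so after positions 16, 27, 126.
Combined cut positions: 16, 27, 57, 71, 114, 126.
Circular molecule, 6 cuts → 6 fragments:
  17–27 → 11 bp
  28–57 → 30 bp
  58–71 → 14 bp
  72–114 → 43 bp
  115–126 → 12 bp
  127–131 then 1–16 → 5 + 16 = 21 bp
Sorted largest to smallest: 43, 30, 21, 14, 12, 11 bp.

43, 30, 21, 14, 12, 11 bp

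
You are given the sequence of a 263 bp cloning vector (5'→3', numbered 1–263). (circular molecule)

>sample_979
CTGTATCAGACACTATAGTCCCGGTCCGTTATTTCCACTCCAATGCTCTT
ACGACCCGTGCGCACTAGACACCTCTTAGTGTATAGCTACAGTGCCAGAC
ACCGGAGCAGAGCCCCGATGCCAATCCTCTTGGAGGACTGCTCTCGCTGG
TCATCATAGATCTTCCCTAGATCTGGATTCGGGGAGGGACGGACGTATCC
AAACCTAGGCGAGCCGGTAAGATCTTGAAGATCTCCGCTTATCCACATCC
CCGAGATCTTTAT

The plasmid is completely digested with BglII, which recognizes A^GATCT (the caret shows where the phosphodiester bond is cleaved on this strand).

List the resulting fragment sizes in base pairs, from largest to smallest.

167, 51, 25, 11, 9 bp

BglII sites (AGATCT) start at positions 158, 169, 220, 229, 254.
BglII cuts after the first base of each site, so after positions 158, 169, 220, 229, 254.
Circular molecule, 5 cuts → 5 fragments:
  159–169 → 11 bp
  170–220 → 51 bp
  221–229 → 9 bp
  230–254 → 25 bp
  255–263 then 1–158 → 9 + 158 = 167 bp
Sorted largest to smallest: 167, 51, 25, 11, 9 bp.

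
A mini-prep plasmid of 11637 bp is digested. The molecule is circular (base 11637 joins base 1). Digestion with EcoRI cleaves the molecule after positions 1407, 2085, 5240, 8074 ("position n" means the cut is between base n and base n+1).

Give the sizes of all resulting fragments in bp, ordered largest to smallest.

Circular molecule, 4 cuts → 4 fragments:
  2085 − 1407 = 678 bp
  5240 − 2085 = 3155 bp
  8074 − 5240 = 2834 bp
  wrap: 11637 − 8074 + 1407 = 4970 bp
Sorted largest to smallest: 4970, 3155, 2834, 678 bp.

4970, 3155, 2834, 678 bp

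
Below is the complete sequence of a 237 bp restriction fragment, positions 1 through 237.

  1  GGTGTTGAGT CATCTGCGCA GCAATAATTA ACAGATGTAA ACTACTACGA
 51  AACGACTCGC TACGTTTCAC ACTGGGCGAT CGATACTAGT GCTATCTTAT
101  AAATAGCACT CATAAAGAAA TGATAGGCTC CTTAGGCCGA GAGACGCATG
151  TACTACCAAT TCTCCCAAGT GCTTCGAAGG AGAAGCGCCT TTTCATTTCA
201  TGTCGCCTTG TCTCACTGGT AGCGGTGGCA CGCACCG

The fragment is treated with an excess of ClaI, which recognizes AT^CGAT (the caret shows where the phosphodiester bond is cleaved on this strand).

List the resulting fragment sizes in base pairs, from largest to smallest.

157, 80 bp

The ClaI site (ATCGAT) starts at position 79.
ClaI cuts after base 2 of each site, so after position 80.
Linear molecule, 1 cut → 2 fragments:
  1–80 → 80 bp
  81–237 → 157 bp
Sorted largest to smallest: 157, 80 bp.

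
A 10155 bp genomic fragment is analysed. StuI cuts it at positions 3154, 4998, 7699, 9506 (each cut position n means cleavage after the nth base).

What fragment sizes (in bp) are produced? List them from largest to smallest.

Linear molecule, 4 cuts → 5 fragments:
  3154 − 0 = 3154 bp
  4998 − 3154 = 1844 bp
  7699 − 4998 = 2701 bp
  9506 − 7699 = 1807 bp
  10155 − 9506 = 649 bp
Sorted largest to smallest: 3154, 2701, 1844, 1807, 649 bp.

3154, 2701, 1844, 1807, 649 bp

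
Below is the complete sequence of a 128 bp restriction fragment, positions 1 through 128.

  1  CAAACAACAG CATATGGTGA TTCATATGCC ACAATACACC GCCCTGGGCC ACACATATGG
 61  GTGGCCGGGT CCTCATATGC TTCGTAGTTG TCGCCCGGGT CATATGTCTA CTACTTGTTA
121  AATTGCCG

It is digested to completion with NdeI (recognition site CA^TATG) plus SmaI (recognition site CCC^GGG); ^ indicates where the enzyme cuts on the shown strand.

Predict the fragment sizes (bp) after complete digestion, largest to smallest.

NdeI sites (CATATG) start at positions 11, 23, 54, 74, 101.
NdeI cuts after base 2 of each site, so after positions 12, 24, 55, 75, 102.
The SmaI site (CCCGGG) starts at position 94.
SmaI cuts after base 3 of each site, so after position 96.
Combined cut positions: 12, 24, 55, 75, 96, 102.
Linear molecule, 6 cuts → 7 fragments:
  1–12 → 12 bp
  13–24 → 12 bp
  25–55 → 31 bp
  56–75 → 20 bp
  76–96 → 21 bp
  97–102 → 6 bp
  103–128 → 26 bp
Sorted largest to smallest: 31, 26, 21, 20, 12, 12, 6 bp.

31, 26, 21, 20, 12, 12, 6 bp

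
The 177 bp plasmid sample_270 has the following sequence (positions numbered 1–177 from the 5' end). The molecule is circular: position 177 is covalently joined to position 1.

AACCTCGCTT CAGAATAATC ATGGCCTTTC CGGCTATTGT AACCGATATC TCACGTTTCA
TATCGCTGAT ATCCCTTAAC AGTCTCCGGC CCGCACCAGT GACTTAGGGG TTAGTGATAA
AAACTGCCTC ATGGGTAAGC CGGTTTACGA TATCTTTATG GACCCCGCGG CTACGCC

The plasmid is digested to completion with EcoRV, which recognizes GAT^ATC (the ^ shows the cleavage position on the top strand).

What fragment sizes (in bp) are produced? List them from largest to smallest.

81, 73, 23 bp

EcoRV sites (GATATC) start at positions 45, 68, 149.
EcoRV cuts after base 3 of each site, so after positions 47, 70, 151.
Circular molecule, 3 cuts → 3 fragments:
  48–70 → 23 bp
  71–151 → 81 bp
  152–177 then 1–47 → 26 + 47 = 73 bp
Sorted largest to smallest: 81, 73, 23 bp.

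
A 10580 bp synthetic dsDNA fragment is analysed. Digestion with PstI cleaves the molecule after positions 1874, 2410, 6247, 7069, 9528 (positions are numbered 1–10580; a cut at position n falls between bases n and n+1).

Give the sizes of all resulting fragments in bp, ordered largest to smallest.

3837, 2459, 1874, 1052, 822, 536 bp

Linear molecule, 5 cuts → 6 fragments:
  1874 − 0 = 1874 bp
  2410 − 1874 = 536 bp
  6247 − 2410 = 3837 bp
  7069 − 6247 = 822 bp
  9528 − 7069 = 2459 bp
  10580 − 9528 = 1052 bp
Sorted largest to smallest: 3837, 2459, 1874, 1052, 822, 536 bp.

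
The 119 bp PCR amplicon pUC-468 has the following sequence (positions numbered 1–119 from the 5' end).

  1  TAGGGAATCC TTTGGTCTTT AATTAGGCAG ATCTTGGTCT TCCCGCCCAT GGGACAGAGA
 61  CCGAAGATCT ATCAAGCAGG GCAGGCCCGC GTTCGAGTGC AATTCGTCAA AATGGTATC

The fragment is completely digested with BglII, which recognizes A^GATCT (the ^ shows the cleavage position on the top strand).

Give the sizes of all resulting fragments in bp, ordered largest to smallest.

54, 36, 29 bp

BglII sites (AGATCT) start at positions 29, 65.
BglII cuts after the first base of each site, so after positions 29, 65.
Linear molecule, 2 cuts → 3 fragments:
  1–29 → 29 bp
  30–65 → 36 bp
  66–119 → 54 bp
Sorted largest to smallest: 54, 36, 29 bp.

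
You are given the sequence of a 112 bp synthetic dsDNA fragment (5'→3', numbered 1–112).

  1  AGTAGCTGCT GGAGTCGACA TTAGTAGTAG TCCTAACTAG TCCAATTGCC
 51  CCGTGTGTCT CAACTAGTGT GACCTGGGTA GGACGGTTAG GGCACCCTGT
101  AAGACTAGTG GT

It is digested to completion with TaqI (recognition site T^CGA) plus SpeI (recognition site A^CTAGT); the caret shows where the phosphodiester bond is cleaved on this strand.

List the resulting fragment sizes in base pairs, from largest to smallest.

The TaqI site (TCGA) starts at position 15.
TaqI cuts after the first base of each site, so after position 15.
SpeI sites (ACTAGT) start at positions 36, 63, 104.
SpeI cuts after the first base of each site, so after positions 36, 63, 104.
Combined cut positions: 15, 36, 63, 104.
Linear molecule, 4 cuts → 5 fragments:
  1–15 → 15 bp
  16–36 → 21 bp
  37–63 → 27 bp
  64–104 → 41 bp
  105–112 → 8 bp
Sorted largest to smallest: 41, 27, 21, 15, 8 bp.

41, 27, 21, 15, 8 bp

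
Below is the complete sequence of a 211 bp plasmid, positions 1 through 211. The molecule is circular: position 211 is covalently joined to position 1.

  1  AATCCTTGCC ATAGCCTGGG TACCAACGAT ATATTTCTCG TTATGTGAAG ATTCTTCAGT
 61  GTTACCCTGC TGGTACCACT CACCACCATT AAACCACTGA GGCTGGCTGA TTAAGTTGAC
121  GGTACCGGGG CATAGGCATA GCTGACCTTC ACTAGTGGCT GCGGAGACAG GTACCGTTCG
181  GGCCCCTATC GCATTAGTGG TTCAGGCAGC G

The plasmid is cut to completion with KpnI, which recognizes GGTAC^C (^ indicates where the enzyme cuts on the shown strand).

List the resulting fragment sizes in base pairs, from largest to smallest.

KpnI sites (GGTACC) start at positions 19, 72, 121, 170.
KpnI cuts after base 5 of each site (before the last base), so after positions 23, 76, 125, 174.
Circular molecule, 4 cuts → 4 fragments:
  24–76 → 53 bp
  77–125 → 49 bp
  126–174 → 49 bp
  175–211 then 1–23 → 37 + 23 = 60 bp
Sorted largest to smallest: 60, 53, 49, 49 bp.

60, 53, 49, 49 bp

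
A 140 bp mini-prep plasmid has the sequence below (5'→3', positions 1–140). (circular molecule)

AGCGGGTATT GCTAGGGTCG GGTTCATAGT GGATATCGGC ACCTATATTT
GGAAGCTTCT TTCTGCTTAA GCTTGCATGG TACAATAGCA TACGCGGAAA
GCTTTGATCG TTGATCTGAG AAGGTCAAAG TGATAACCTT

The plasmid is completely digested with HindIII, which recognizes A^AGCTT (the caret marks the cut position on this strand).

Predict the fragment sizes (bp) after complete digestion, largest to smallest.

94, 30, 16 bp

HindIII sites (AAGCTT) start at positions 53, 69, 99.
HindIII cuts after the first base of each site, so after positions 53, 69, 99.
Circular molecule, 3 cuts → 3 fragments:
  54–69 → 16 bp
  70–99 → 30 bp
  100–140 then 1–53 → 41 + 53 = 94 bp
Sorted largest to smallest: 94, 30, 16 bp.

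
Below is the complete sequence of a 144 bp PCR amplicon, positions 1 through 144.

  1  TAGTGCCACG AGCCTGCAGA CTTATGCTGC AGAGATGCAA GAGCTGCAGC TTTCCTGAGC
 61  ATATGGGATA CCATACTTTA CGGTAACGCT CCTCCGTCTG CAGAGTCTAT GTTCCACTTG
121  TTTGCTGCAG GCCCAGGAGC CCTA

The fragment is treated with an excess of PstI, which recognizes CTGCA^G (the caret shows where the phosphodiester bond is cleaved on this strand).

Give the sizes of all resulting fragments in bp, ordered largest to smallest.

54, 27, 18, 17, 15, 13 bp

PstI sites (CTGCAG) start at positions 14, 27, 44, 98, 125.
PstI cuts after base 5 of each site (before the last base), so after positions 18, 31, 48, 102, 129.
Linear molecule, 5 cuts → 6 fragments:
  1–18 → 18 bp
  19–31 → 13 bp
  32–48 → 17 bp
  49–102 → 54 bp
  103–129 → 27 bp
  130–144 → 15 bp
Sorted largest to smallest: 54, 27, 18, 17, 15, 13 bp.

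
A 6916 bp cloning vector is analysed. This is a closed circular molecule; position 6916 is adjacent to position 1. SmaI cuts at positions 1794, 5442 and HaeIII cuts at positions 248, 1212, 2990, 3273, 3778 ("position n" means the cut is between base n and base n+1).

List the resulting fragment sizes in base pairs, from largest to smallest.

Combined cut positions (sorted): 248, 1212, 1794, 2990, 3273, 3778, 5442.
Circular molecule, 7 cuts → 7 fragments:
  1212 − 248 = 964 bp
  1794 − 1212 = 582 bp
  2990 − 1794 = 1196 bp
  3273 − 2990 = 283 bp
  3778 − 3273 = 505 bp
  5442 − 3778 = 1664 bp
  wrap: 6916 − 5442 + 248 = 1722 bp
Sorted largest to smallest: 1722, 1664, 1196, 964, 582, 505, 283 bp.

1722, 1664, 1196, 964, 582, 505, 283 bp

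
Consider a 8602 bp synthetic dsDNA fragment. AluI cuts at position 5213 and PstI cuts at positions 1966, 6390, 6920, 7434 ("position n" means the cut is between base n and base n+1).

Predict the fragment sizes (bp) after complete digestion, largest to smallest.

Combined cut positions (sorted): 1966, 5213, 6390, 6920, 7434.
Linear molecule, 5 cuts → 6 fragments:
  1966 − 0 = 1966 bp
  5213 − 1966 = 3247 bp
  6390 − 5213 = 1177 bp
  6920 − 6390 = 530 bp
  7434 − 6920 = 514 bp
  8602 − 7434 = 1168 bp
Sorted largest to smallest: 3247, 1966, 1177, 1168, 530, 514 bp.

3247, 1966, 1177, 1168, 530, 514 bp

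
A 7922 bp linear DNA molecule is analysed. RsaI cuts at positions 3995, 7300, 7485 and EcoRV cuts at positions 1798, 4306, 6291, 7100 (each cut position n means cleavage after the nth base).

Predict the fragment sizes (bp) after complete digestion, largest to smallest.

Combined cut positions (sorted): 1798, 3995, 4306, 6291, 7100, 7300, 7485.
Linear molecule, 7 cuts → 8 fragments:
  1798 − 0 = 1798 bp
  3995 − 1798 = 2197 bp
  4306 − 3995 = 311 bp
  6291 − 4306 = 1985 bp
  7100 − 6291 = 809 bp
  7300 − 7100 = 200 bp
  7485 − 7300 = 185 bp
  7922 − 7485 = 437 bp
Sorted largest to smallest: 2197, 1985, 1798, 809, 437, 311, 200, 185 bp.

2197, 1985, 1798, 809, 437, 311, 200, 185 bp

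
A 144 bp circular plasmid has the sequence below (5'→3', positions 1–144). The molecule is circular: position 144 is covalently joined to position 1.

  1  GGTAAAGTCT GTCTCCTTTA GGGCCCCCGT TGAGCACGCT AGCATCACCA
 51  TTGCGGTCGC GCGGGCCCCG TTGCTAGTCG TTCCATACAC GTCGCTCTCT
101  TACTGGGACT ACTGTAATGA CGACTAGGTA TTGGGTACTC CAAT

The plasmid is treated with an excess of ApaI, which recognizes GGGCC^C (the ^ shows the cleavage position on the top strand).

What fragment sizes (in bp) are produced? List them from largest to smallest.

102, 42 bp

ApaI sites (GGGCCC) start at positions 21, 63.
ApaI cuts after base 5 of each site (before the last base), so after positions 25, 67.
Circular molecule, 2 cuts → 2 fragments:
  26–67 → 42 bp
  68–144 then 1–25 → 77 + 25 = 102 bp
Sorted largest to smallest: 102, 42 bp.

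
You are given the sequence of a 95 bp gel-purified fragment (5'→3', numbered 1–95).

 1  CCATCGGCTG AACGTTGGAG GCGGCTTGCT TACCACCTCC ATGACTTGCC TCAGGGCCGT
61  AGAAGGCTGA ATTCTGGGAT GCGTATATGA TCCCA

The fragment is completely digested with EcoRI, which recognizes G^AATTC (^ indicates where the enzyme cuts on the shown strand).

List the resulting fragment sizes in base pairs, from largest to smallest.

The EcoRI site (GAATTC) starts at position 69.
EcoRI cuts after the first base of each site, so after position 69.
Linear molecule, 1 cut → 2 fragments:
  1–69 → 69 bp
  70–95 → 26 bp
Sorted largest to smallest: 69, 26 bp.

69, 26 bp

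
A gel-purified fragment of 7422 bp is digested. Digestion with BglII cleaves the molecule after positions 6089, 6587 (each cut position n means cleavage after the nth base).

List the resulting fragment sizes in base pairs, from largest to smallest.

6089, 835, 498 bp

Linear molecule, 2 cuts → 3 fragments:
  6089 − 0 = 6089 bp
  6587 − 6089 = 498 bp
  7422 − 6587 = 835 bp
Sorted largest to smallest: 6089, 835, 498 bp.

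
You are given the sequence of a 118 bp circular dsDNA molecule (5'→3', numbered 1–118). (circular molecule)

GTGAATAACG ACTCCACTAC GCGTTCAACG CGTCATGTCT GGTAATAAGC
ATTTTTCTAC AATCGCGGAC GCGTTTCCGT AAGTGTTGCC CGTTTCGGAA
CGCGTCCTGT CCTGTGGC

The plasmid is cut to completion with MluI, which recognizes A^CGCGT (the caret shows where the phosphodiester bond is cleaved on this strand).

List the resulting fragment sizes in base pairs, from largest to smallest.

41, 37, 31, 9 bp

MluI sites (ACGCGT) start at positions 19, 28, 69, 100.
MluI cuts after the first base of each site, so after positions 19, 28, 69, 100.
Circular molecule, 4 cuts → 4 fragments:
  20–28 → 9 bp
  29–69 → 41 bp
  70–100 → 31 bp
  101–118 then 1–19 → 18 + 19 = 37 bp
Sorted largest to smallest: 41, 37, 31, 9 bp.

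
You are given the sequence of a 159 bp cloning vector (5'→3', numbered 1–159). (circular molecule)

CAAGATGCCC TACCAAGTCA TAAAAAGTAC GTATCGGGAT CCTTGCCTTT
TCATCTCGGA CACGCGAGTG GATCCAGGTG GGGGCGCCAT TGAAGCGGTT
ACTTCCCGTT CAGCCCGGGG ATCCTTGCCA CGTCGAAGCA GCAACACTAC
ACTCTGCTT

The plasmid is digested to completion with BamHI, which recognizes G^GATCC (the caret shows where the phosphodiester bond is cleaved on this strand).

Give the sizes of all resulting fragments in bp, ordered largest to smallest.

77, 49, 33 bp

BamHI sites (GGATCC) start at positions 37, 70, 119.
BamHI cuts after the first base of each site, so after positions 37, 70, 119.
Circular molecule, 3 cuts → 3 fragments:
  38–70 → 33 bp
  71–119 → 49 bp
  120–159 then 1–37 → 40 + 37 = 77 bp
Sorted largest to smallest: 77, 49, 33 bp.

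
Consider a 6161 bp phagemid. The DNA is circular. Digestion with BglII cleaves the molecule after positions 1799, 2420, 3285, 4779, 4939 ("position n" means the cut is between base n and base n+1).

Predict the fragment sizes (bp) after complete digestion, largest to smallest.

3021, 1494, 865, 621, 160 bp

Circular molecule, 5 cuts → 5 fragments:
  2420 − 1799 = 621 bp
  3285 − 2420 = 865 bp
  4779 − 3285 = 1494 bp
  4939 − 4779 = 160 bp
  wrap: 6161 − 4939 + 1799 = 3021 bp
Sorted largest to smallest: 3021, 1494, 865, 621, 160 bp.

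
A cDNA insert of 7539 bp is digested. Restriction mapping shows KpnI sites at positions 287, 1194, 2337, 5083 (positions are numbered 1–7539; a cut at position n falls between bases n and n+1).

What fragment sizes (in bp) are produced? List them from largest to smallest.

Linear molecule, 4 cuts → 5 fragments:
  287 − 0 = 287 bp
  1194 − 287 = 907 bp
  2337 − 1194 = 1143 bp
  5083 − 2337 = 2746 bp
  7539 − 5083 = 2456 bp
Sorted largest to smallest: 2746, 2456, 1143, 907, 287 bp.

2746, 2456, 1143, 907, 287 bp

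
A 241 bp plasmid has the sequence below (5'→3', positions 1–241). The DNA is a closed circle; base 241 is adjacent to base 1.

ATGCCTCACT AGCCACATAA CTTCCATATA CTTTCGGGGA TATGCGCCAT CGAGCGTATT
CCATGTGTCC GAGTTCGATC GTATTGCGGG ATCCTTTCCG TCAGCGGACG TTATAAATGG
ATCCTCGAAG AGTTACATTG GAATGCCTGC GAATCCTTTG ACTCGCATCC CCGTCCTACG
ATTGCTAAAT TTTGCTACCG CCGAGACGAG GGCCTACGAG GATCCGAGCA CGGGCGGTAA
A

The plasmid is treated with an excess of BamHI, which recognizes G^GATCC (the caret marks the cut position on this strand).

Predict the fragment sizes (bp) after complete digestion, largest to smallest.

BamHI sites (GGATCC) start at positions 89, 119, 220.
BamHI cuts after the first base of each site, so after positions 89, 119, 220.
Circular molecule, 3 cuts → 3 fragments:
  90–119 → 30 bp
  120–220 → 101 bp
  221–241 then 1–89 → 21 + 89 = 110 bp
Sorted largest to smallest: 110, 101, 30 bp.

110, 101, 30 bp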